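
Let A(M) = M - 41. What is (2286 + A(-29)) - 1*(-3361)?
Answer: 5577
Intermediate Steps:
A(M) = -41 + M
(2286 + A(-29)) - 1*(-3361) = (2286 + (-41 - 29)) - 1*(-3361) = (2286 - 70) + 3361 = 2216 + 3361 = 5577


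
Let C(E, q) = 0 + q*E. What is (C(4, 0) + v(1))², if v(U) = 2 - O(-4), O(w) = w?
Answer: 36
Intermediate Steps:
C(E, q) = E*q (C(E, q) = 0 + E*q = E*q)
v(U) = 6 (v(U) = 2 - 1*(-4) = 2 + 4 = 6)
(C(4, 0) + v(1))² = (4*0 + 6)² = (0 + 6)² = 6² = 36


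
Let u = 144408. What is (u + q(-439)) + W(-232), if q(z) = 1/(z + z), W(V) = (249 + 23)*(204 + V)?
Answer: 120103375/878 ≈ 1.3679e+5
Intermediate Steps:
W(V) = 55488 + 272*V (W(V) = 272*(204 + V) = 55488 + 272*V)
q(z) = 1/(2*z)
(u + q(-439)) + W(-232) = (144408 + (½)/(-439)) + (55488 + 272*(-232)) = (144408 + (½)*(-1/439)) + (55488 - 63104) = (144408 - 1/878) - 7616 = 126790223/878 - 7616 = 120103375/878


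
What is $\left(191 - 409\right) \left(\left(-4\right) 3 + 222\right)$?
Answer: $-45780$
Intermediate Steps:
$\left(191 - 409\right) \left(\left(-4\right) 3 + 222\right) = - 218 \left(-12 + 222\right) = \left(-218\right) 210 = -45780$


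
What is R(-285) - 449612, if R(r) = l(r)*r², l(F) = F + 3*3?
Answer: -22867712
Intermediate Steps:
l(F) = 9 + F (l(F) = F + 9 = 9 + F)
R(r) = r²*(9 + r) (R(r) = (9 + r)*r² = r²*(9 + r))
R(-285) - 449612 = (-285)²*(9 - 285) - 449612 = 81225*(-276) - 449612 = -22418100 - 449612 = -22867712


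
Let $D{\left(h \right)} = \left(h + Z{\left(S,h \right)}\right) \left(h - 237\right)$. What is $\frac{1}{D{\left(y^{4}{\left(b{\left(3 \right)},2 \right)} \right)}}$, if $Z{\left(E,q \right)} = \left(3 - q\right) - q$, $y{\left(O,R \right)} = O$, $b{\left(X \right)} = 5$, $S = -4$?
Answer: $- \frac{1}{241336} \approx -4.1436 \cdot 10^{-6}$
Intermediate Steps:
$Z{\left(E,q \right)} = 3 - 2 q$
$D{\left(h \right)} = \left(-237 + h\right) \left(3 - h\right)$ ($D{\left(h \right)} = \left(h - \left(-3 + 2 h\right)\right) \left(h - 237\right) = \left(3 - h\right) \left(-237 + h\right) = \left(-237 + h\right) \left(3 - h\right)$)
$\frac{1}{D{\left(y^{4}{\left(b{\left(3 \right)},2 \right)} \right)}} = \frac{1}{-711 - \left(5^{4}\right)^{2} + 240 \cdot 5^{4}} = \frac{1}{-711 - 625^{2} + 240 \cdot 625} = \frac{1}{-711 - 390625 + 150000} = \frac{1}{-241336} = - \frac{1}{241336}$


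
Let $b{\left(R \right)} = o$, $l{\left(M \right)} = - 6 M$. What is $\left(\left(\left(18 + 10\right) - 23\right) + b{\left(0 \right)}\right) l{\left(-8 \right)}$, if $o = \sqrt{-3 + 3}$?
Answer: $240$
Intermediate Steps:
$o = 0$ ($o = \sqrt{0} = 0$)
$b{\left(R \right)} = 0$
$\left(\left(\left(18 + 10\right) - 23\right) + b{\left(0 \right)}\right) l{\left(-8 \right)} = \left(\left(\left(18 + 10\right) - 23\right) + 0\right) \left(\left(-6\right) \left(-8\right)\right) = \left(\left(28 - 23\right) + 0\right) 48 = \left(5 + 0\right) 48 = 5 \cdot 48 = 240$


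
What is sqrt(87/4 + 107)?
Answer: sqrt(515)/2 ≈ 11.347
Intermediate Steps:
sqrt(87/4 + 107) = sqrt(515/4) = sqrt(515)/2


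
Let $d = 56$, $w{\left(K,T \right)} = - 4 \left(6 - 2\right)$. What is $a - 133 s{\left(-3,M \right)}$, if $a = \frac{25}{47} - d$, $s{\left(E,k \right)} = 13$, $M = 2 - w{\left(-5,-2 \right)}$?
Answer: $- \frac{83870}{47} \approx -1784.5$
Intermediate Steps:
$w{\left(K,T \right)} = -16$ ($w{\left(K,T \right)} = \left(-4\right) 4 = -16$)
$M = 18$ ($M = 2 - -16 = 2 + 16 = 18$)
$a = - \frac{2607}{47}$ ($a = \frac{25}{47} - 56 = - \frac{2607}{47} \approx -55.468$)
$a - 133 s{\left(-3,M \right)} = - \frac{2607}{47} - 1729 = - \frac{83870}{47}$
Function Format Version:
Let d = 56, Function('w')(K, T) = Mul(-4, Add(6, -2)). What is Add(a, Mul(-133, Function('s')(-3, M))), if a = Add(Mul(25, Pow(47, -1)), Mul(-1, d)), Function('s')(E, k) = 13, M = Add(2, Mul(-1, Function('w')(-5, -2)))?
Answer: Rational(-83870, 47) ≈ -1784.5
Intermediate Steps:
Function('w')(K, T) = -16 (Function('w')(K, T) = Mul(-4, 4) = -16)
M = 18 (M = Add(2, Mul(-1, -16)) = Add(2, 16) = 18)
a = Rational(-2607, 47) (a = Add(Mul(25, Pow(47, -1)), Mul(-1, 56)) = Add(Mul(25, Rational(1, 47)), -56) = Add(Rational(25, 47), -56) = Rational(-2607, 47) ≈ -55.468)
Add(a, Mul(-133, Function('s')(-3, M))) = Add(Rational(-2607, 47), Mul(-133, 13)) = Add(Rational(-2607, 47), -1729) = Rational(-83870, 47)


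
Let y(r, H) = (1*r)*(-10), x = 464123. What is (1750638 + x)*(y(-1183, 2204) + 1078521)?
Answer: 2414866871111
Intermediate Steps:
y(r, H) = -10*r (y(r, H) = r*(-10) = -10*r)
(1750638 + x)*(y(-1183, 2204) + 1078521) = (1750638 + 464123)*(-10*(-1183) + 1078521) = 2214761*(11830 + 1078521) = 2214761*1090351 = 2414866871111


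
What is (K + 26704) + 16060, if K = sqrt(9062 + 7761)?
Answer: 42764 + sqrt(16823) ≈ 42894.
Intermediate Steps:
K = sqrt(16823) ≈ 129.70
(K + 26704) + 16060 = (sqrt(16823) + 26704) + 16060 = (26704 + sqrt(16823)) + 16060 = 42764 + sqrt(16823)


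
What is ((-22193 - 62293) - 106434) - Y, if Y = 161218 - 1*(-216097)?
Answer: -568235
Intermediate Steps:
Y = 377315 (Y = 161218 + 216097 = 377315)
((-22193 - 62293) - 106434) - Y = ((-22193 - 62293) - 106434) - 1*377315 = (-84486 - 106434) - 377315 = -190920 - 377315 = -568235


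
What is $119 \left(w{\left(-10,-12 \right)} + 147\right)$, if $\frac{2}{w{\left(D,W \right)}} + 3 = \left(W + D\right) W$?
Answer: $\frac{4565911}{261} \approx 17494.0$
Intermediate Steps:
$w{\left(D,W \right)} = \frac{2}{-3 + W \left(D + W\right)}$ ($w{\left(D,W \right)} = \frac{2}{-3 + \left(W + D\right) W} = \frac{2}{-3 + \left(D + W\right) W} = \frac{2}{-3 + W \left(D + W\right)}$)
$119 \left(w{\left(-10,-12 \right)} + 147\right) = 119 \left(\frac{2}{-3 + \left(-12\right)^{2} - -120} + 147\right) = 119 \left(\frac{2}{-3 + 144 + 120} + 147\right) = 119 \left(\frac{2}{261} + 147\right) = 119 \cdot \frac{38369}{261} = \frac{4565911}{261}$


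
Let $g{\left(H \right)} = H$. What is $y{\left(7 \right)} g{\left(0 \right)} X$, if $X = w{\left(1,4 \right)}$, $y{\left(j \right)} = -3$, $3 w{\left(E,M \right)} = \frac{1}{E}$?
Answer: $0$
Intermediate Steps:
$w{\left(E,M \right)} = \frac{1}{3 E}$
$X = \frac{1}{3}$ ($X = \frac{1}{3 \cdot 1} = \frac{1}{3} \cdot 1 = \frac{1}{3} \approx 0.33333$)
$y{\left(7 \right)} g{\left(0 \right)} X = \left(-3\right) 0 \cdot \frac{1}{3} = 0 \cdot \frac{1}{3} = 0$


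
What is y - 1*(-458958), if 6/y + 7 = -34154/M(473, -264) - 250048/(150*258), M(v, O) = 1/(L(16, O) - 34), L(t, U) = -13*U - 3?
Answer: 514879168625534496/1121843760487 ≈ 4.5896e+5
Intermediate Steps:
L(t, U) = -3 - 13*U
M(v, O) = 1/(-37 - 13*O) (M(v, O) = 1/((-3 - 13*O) - 34) = 1/(-37 - 13*O))
y = -58050/1121843760487 (y = 6/(-7 + (-34154/((-1/(37 + 13*(-264)))) - 250048/(150*258))) = 6/(-7 + (-34154/((-1/(37 - 3432))) - 250048/38700)) = 6/(-7 + (-34154/((-1/(-3395))) - 250048*1/38700)) = 6/(-7 + (-34154/((-1*(-1/3395))) - 62512/9675)) = 6/(-7 + (-34154/1/3395 - 62512/9675)) = 6/(-7 + (-34154*3395 - 62512/9675)) = 6/(-7 + (-115952830 - 62512/9675)) = 6/(-7 - 1121843692762/9675) = 6/(-1121843760487/9675) = 6*(-9675/1121843760487) = -58050/1121843760487 ≈ -5.1745e-8)
y - 1*(-458958) = -58050/1121843760487 - 1*(-458958) = -58050/1121843760487 + 458958 = 514879168625534496/1121843760487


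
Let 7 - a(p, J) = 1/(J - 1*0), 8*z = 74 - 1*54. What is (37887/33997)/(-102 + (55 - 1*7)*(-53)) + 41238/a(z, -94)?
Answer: 116234378333177/19760348286 ≈ 5882.2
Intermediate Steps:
z = 5/2 (z = (74 - 1*54)/8 = (74 - 54)/8 = (1/8)*20 = 5/2 ≈ 2.5000)
a(p, J) = 7 - 1/J (a(p, J) = 7 - 1/(J - 1*0) = 7 - 1/(J + 0) = 7 - 1/J)
(37887/33997)/(-102 + (55 - 1*7)*(-53)) + 41238/a(z, -94) = (37887/33997)/(-102 + (55 - 1*7)*(-53)) + 41238/(7 - 1/(-94)) = (37887*(1/33997))/(-102 + (55 - 7)*(-53)) + 41238/(7 - 1*(-1/94)) = 37887/(33997*(-102 + 48*(-53))) + 41238/(7 + 1/94) = 37887/(33997*(-102 - 2544)) + 41238/(659/94) = (37887/33997)/(-2646) + 41238*(94/659) = (37887/33997)*(-1/2646) + 3876372/659 = -12629/29985354 + 3876372/659 = 116234378333177/19760348286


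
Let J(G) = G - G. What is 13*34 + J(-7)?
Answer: 442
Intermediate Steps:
J(G) = 0
13*34 + J(-7) = 13*34 + 0 = 442 + 0 = 442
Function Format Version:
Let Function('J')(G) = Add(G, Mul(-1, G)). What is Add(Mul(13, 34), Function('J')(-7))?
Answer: 442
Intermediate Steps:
Function('J')(G) = 0
Add(Mul(13, 34), Function('J')(-7)) = Add(Mul(13, 34), 0) = Add(442, 0) = 442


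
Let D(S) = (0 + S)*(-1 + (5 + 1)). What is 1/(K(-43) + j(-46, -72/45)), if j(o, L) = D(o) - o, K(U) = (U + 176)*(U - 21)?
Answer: -1/8696 ≈ -0.00011500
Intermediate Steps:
D(S) = 5*S (D(S) = S*(-1 + 6) = S*5 = 5*S)
K(U) = (-21 + U)*(176 + U) (K(U) = (176 + U)*(-21 + U) = (-21 + U)*(176 + U))
j(o, L) = 4*o (j(o, L) = 5*o - o = 4*o)
1/(K(-43) + j(-46, -72/45)) = 1/((-3696 + (-43)**2 + 155*(-43)) + 4*(-46)) = 1/((-3696 + 1849 - 6665) - 184) = 1/(-8512 - 184) = 1/(-8696) = -1/8696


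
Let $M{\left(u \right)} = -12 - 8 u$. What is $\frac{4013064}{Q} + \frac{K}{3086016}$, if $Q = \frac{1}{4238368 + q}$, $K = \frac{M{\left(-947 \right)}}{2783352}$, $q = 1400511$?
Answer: $\frac{48593163898462682703082339}{2147367201408} \approx 2.2629 \cdot 10^{13}$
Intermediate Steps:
$K = \frac{1891}{695838}$ ($K = \frac{-12 - -7576}{2783352} = \left(-12 + 7576\right) \frac{1}{2783352} = 7564 \cdot \frac{1}{2783352} = \frac{1891}{695838} \approx 0.0027176$)
$Q = \frac{1}{5638879}$ ($Q = \frac{1}{4238368 + 1400511} = \frac{1}{5638879} \approx 1.7734 \cdot 10^{-7}$)
$\frac{4013064}{Q} + \frac{K}{3086016} = 4013064 \frac{1}{\frac{1}{5638879}} + \frac{1891}{695838 \cdot 3086016} = 4013064 \cdot 5638879 + \frac{1891}{695838} \cdot \frac{1}{3086016} = 22629182315256 + \frac{1891}{2147367201408} = \frac{48593163898462682703082339}{2147367201408}$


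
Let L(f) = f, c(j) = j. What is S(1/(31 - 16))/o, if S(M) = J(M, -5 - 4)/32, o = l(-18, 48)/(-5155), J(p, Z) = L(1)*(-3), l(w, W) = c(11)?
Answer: 15465/352 ≈ 43.935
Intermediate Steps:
l(w, W) = 11
J(p, Z) = -3 (J(p, Z) = 1*(-3) = -3)
o = -11/5155 (o = 11/(-5155) = 11*(-1/5155) = -11/5155 ≈ -0.0021339)
S(M) = -3/32
S(1/(31 - 16))/o = -3/(32*(-11/5155)) = -3/32*(-5155/11) = 15465/352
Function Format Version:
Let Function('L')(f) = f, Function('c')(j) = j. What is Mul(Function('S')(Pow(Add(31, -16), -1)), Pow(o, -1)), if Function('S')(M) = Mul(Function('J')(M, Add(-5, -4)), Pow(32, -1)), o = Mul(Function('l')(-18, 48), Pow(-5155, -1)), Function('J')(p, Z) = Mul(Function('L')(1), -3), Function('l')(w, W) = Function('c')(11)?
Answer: Rational(15465, 352) ≈ 43.935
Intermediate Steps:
Function('l')(w, W) = 11
Function('J')(p, Z) = -3 (Function('J')(p, Z) = Mul(1, -3) = -3)
o = Rational(-11, 5155) (o = Mul(11, Pow(-5155, -1)) = Mul(11, Rational(-1, 5155)) = Rational(-11, 5155) ≈ -0.0021339)
Function('S')(M) = Rational(-3, 32) (Function('S')(M) = Mul(-3, Pow(32, -1)) = Mul(-3, Rational(1, 32)) = Rational(-3, 32))
Mul(Function('S')(Pow(Add(31, -16), -1)), Pow(o, -1)) = Mul(Rational(-3, 32), Pow(Rational(-11, 5155), -1)) = Mul(Rational(-3, 32), Rational(-5155, 11)) = Rational(15465, 352)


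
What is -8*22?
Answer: -176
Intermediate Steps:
-8*22 = -1*176 = -176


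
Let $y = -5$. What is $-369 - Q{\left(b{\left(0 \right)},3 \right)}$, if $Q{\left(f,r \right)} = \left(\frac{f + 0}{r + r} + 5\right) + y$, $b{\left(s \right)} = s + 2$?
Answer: $- \frac{1108}{3} \approx -369.33$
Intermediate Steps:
$b{\left(s \right)} = 2 + s$
$Q{\left(f,r \right)} = \frac{f}{2 r}$ ($Q{\left(f,r \right)} = \left(\frac{f + 0}{r + r} + 5\right) - 5 = \left(\frac{f}{2 r} + 5\right) - 5 = \left(5 + \frac{f}{2 r}\right) - 5 = \frac{f}{2 r}$)
$-369 - Q{\left(b{\left(0 \right)},3 \right)} = -369 - \frac{2 + 0}{2 \cdot 3} = -369 - \frac{1}{2} \cdot 2 \cdot \frac{1}{3} = -369 - \frac{1}{3} = - \frac{1108}{3}$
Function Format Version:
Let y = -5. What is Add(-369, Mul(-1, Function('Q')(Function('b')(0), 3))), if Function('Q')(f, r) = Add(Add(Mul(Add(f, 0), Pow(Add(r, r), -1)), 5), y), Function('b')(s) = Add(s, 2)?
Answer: Rational(-1108, 3) ≈ -369.33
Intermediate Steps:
Function('b')(s) = Add(2, s)
Function('Q')(f, r) = Mul(Rational(1, 2), f, Pow(r, -1)) (Function('Q')(f, r) = Add(Add(Mul(Add(f, 0), Pow(Add(r, r), -1)), 5), -5) = Add(Add(Mul(f, Pow(Mul(2, r), -1)), 5), -5) = Add(Add(Mul(f, Mul(Rational(1, 2), Pow(r, -1))), 5), -5) = Add(Add(Mul(Rational(1, 2), f, Pow(r, -1)), 5), -5) = Add(Add(5, Mul(Rational(1, 2), f, Pow(r, -1))), -5) = Mul(Rational(1, 2), f, Pow(r, -1)))
Add(-369, Mul(-1, Function('Q')(Function('b')(0), 3))) = Add(-369, Mul(-1, Mul(Rational(1, 2), Add(2, 0), Pow(3, -1)))) = Add(-369, Mul(-1, Mul(Rational(1, 2), 2, Rational(1, 3)))) = Add(-369, Mul(-1, Rational(1, 3))) = Add(-369, Rational(-1, 3)) = Rational(-1108, 3)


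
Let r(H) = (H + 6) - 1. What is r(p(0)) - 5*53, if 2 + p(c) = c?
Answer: -262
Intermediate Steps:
p(c) = -2 + c
r(H) = 5 + H (r(H) = (6 + H) - 1 = 5 + H)
r(p(0)) - 5*53 = (5 + (-2 + 0)) - 5*53 = (5 - 2) - 265 = 3 - 265 = -262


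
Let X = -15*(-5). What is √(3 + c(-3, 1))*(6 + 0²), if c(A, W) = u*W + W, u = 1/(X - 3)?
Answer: 17*√2/2 ≈ 12.021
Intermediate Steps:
X = 75 (X = -3*(-25) = 75)
u = 1/72 (u = 1/(75 - 3) = 1/72 ≈ 0.013889)
c(A, W) = 73*W/72 (c(A, W) = W/72 + W = 73*W/72)
√(3 + c(-3, 1))*(6 + 0²) = √(3 + (73/72)*1)*(6 + 0²) = √(3 + 73/72)*(6 + 0) = √(289/72)*6 = (17*√2/12)*6 = 17*√2/2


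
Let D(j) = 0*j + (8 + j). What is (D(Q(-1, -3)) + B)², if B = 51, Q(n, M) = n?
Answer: 3364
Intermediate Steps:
D(j) = 8 + j (D(j) = 0 + (8 + j) = 8 + j)
(D(Q(-1, -3)) + B)² = ((8 - 1) + 51)² = (7 + 51)² = 58² = 3364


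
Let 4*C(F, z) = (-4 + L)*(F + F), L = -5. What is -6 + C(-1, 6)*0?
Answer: -6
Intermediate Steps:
C(F, z) = -9*F/2 (C(F, z) = ((-4 - 5)*(F + F))/4 = (-18*F)/4 = -9*F/2)
-6 + C(-1, 6)*0 = -6 - 9/2*(-1)*0 = -6 + (9/2)*0 = -6 + 0 = -6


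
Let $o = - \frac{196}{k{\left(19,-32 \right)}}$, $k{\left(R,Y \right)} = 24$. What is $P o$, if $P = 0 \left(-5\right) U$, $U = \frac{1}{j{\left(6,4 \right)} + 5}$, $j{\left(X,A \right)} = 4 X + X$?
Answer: $0$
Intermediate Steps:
$j{\left(X,A \right)} = 5 X$
$U = \frac{1}{35}$ ($U = \frac{1}{5 \cdot 6 + 5} = \frac{1}{30 + 5} = \frac{1}{35} \approx 0.028571$)
$o = - \frac{49}{6}$ ($o = - \frac{196}{24} = \left(-196\right) \frac{1}{24} = - \frac{49}{6} \approx -8.1667$)
$P = 0$ ($P = 0 \left(-5\right) \frac{1}{35} = 0 \cdot \frac{1}{35} = 0$)
$P o = 0 \left(- \frac{49}{6}\right) = 0$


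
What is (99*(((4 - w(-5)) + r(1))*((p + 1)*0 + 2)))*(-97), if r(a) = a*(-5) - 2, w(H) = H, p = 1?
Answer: -38412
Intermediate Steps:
r(a) = -2 - 5*a (r(a) = -5*a - 2 = -2 - 5*a)
(99*(((4 - w(-5)) + r(1))*((p + 1)*0 + 2)))*(-97) = (99*(((4 - 1*(-5)) + (-2 - 5*1))*((1 + 1)*0 + 2)))*(-97) = (99*(((4 + 5) + (-2 - 5))*(2*0 + 2)))*(-97) = (99*((9 - 7)*(0 + 2)))*(-97) = (99*(2*2))*(-97) = (99*4)*(-97) = 396*(-97) = -38412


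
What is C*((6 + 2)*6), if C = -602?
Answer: -28896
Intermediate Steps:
C*((6 + 2)*6) = -602*(6 + 2)*6 = -4816*6 = -602*48 = -28896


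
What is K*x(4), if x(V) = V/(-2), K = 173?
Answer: -346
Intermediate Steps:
x(V) = -V/2 (x(V) = V*(-½) = -V/2)
K*x(4) = 173*(-½*4) = 173*(-2) = -346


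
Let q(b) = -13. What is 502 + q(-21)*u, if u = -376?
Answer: 5390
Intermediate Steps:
502 + q(-21)*u = 502 - 13*(-376) = 502 + 4888 = 5390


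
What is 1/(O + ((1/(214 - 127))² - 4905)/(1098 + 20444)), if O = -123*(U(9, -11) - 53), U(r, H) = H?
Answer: 81525699/641751739556 ≈ 0.00012704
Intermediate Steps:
O = 7872 (O = -123*(-11 - 53) = -123*(-64) = 7872)
1/(O + ((1/(214 - 127))² - 4905)/(1098 + 20444)) = 1/(7872 + ((1/(214 - 127))² - 4905)/(1098 + 20444)) = 1/(7872 + ((1/87)² - 4905)/21542) = 1/(7872 + ((1/87)² - 4905)*(1/21542)) = 1/(7872 + (1/7569 - 4905)*(1/21542)) = 1/(7872 - 37125944/7569*1/21542) = 1/(7872 - 18562972/81525699) = 1/(641751739556/81525699) = 81525699/641751739556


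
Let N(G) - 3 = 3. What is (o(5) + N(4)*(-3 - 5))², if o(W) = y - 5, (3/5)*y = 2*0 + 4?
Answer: 19321/9 ≈ 2146.8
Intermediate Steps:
N(G) = 6 (N(G) = 3 + 3 = 6)
y = 20/3 (y = 5*(2*0 + 4)/3 = 5*(0 + 4)/3 = (5/3)*4 = 20/3 ≈ 6.6667)
o(W) = 5/3 (o(W) = 20/3 - 5 = 5/3)
(o(5) + N(4)*(-3 - 5))² = (5/3 + 6*(-3 - 5))² = (5/3 + 6*(-8))² = (5/3 - 48)² = (-139/3)² = 19321/9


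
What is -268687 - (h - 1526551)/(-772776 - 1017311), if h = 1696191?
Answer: -480972936129/1790087 ≈ -2.6869e+5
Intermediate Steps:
-268687 - (h - 1526551)/(-772776 - 1017311) = -268687 - (1696191 - 1526551)/(-772776 - 1017311) = -268687 - 169640/(-1790087) = -268687 - 169640*(-1)/1790087 = -268687 - 1*(-169640/1790087) = -268687 + 169640/1790087 = -480972936129/1790087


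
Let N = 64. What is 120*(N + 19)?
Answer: 9960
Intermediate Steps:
120*(N + 19) = 120*(64 + 19) = 120*83 = 9960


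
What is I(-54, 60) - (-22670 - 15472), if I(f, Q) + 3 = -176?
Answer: 37963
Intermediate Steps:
I(f, Q) = -179 (I(f, Q) = -3 - 176 = -179)
I(-54, 60) - (-22670 - 15472) = -179 - (-22670 - 15472) = -179 - 1*(-38142) = -179 + 38142 = 37963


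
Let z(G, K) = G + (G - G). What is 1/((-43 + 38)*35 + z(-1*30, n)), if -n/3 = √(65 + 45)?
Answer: -1/205 ≈ -0.0048781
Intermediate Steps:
n = -3*√110 (n = -3*√(65 + 45) = -3*√110 ≈ -31.464)
z(G, K) = G (z(G, K) = G + 0 = G)
1/((-43 + 38)*35 + z(-1*30, n)) = 1/((-43 + 38)*35 - 1*30) = 1/(-5*35 - 30) = 1/(-175 - 30) = 1/(-205) = -1/205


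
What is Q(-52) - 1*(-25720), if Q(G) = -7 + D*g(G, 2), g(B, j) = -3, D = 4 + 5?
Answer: 25686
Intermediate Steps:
D = 9
Q(G) = -34 (Q(G) = -7 + 9*(-3) = -7 - 27 = -34)
Q(-52) - 1*(-25720) = -34 - 1*(-25720) = -34 + 25720 = 25686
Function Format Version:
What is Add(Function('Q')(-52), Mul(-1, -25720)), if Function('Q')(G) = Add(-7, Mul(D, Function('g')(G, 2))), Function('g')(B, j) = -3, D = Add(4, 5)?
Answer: 25686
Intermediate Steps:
D = 9
Function('Q')(G) = -34 (Function('Q')(G) = Add(-7, Mul(9, -3)) = Add(-7, -27) = -34)
Add(Function('Q')(-52), Mul(-1, -25720)) = Add(-34, Mul(-1, -25720)) = Add(-34, 25720) = 25686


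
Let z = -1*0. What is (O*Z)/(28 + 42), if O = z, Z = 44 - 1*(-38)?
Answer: 0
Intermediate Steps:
Z = 82 (Z = 44 + 38 = 82)
z = 0
O = 0
(O*Z)/(28 + 42) = (0*82)/(28 + 42) = 0/70 = 0*(1/70) = 0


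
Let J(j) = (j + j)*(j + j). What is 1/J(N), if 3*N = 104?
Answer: 9/43264 ≈ 0.00020803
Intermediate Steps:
N = 104/3 (N = (⅓)*104 = 104/3 ≈ 34.667)
J(j) = 4*j² (J(j) = (2*j)*(2*j) = 4*j²)
1/J(N) = 1/(4*(104/3)²) = 1/(4*(10816/9)) = 1/(43264/9) = 9/43264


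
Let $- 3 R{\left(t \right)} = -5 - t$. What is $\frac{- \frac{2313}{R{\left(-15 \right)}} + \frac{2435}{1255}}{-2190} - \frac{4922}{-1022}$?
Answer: $\frac{173087387}{38478300} \approx 4.4983$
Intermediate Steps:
$R{\left(t \right)} = \frac{5}{3} + \frac{t}{3}$ ($R{\left(t \right)} = - \frac{-5 - t}{3} = \frac{5}{3} + \frac{t}{3}$)
$\frac{- \frac{2313}{R{\left(-15 \right)}} + \frac{2435}{1255}}{-2190} - \frac{4922}{-1022} = \frac{- \frac{2313}{\frac{5}{3} + \frac{1}{3} \left(-15\right)} + \frac{2435}{1255}}{-2190} - \frac{4922}{-1022} = \left(- \frac{2313}{\frac{5}{3} - 5} + 2435 \cdot \frac{1}{1255}\right) \left(- \frac{1}{2190}\right) - - \frac{2461}{511} = \left(- \frac{2313}{- \frac{10}{3}} + \frac{487}{251}\right) \left(- \frac{1}{2190}\right) + \frac{2461}{511} = \left(\left(-2313\right) \left(- \frac{3}{10}\right) + \frac{487}{251}\right) \left(- \frac{1}{2190}\right) + \frac{2461}{511} = \left(\frac{6939}{10} + \frac{487}{251}\right) \left(- \frac{1}{2190}\right) + \frac{2461}{511} = \frac{1746559}{2510} \left(- \frac{1}{2190}\right) + \frac{2461}{511} = - \frac{1746559}{5496900} + \frac{2461}{511} = \frac{173087387}{38478300}$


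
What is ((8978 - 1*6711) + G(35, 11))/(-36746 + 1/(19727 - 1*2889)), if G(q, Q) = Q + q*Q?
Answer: -44839594/618729147 ≈ -0.072470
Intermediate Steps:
G(q, Q) = Q + Q*q
((8978 - 1*6711) + G(35, 11))/(-36746 + 1/(19727 - 1*2889)) = ((8978 - 1*6711) + 11*(1 + 35))/(-36746 + 1/(19727 - 1*2889)) = ((8978 - 6711) + 11*36)/(-36746 + 1/(19727 - 2889)) = (2267 + 396)/(-36746 + 1/16838) = 2663/(-36746 + 1/16838) = 2663/(-618729147/16838) = 2663*(-16838/618729147) = -44839594/618729147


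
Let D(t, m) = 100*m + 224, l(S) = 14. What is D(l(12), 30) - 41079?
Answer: -37855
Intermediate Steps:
D(t, m) = 224 + 100*m
D(l(12), 30) - 41079 = (224 + 100*30) - 41079 = (224 + 3000) - 41079 = 3224 - 41079 = -37855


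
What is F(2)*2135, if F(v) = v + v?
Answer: 8540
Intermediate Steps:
F(v) = 2*v
F(2)*2135 = (2*2)*2135 = 4*2135 = 8540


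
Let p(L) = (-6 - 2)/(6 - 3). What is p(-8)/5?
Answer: -8/15 ≈ -0.53333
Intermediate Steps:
p(L) = -8/3
p(-8)/5 = -8/3/5 = -8/3*⅕ = -8/15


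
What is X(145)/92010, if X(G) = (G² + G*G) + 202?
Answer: 7042/15335 ≈ 0.45921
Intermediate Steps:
X(G) = 202 + 2*G² (X(G) = (G² + G²) + 202 = 2*G² + 202 = 202 + 2*G²)
X(145)/92010 = (202 + 2*145²)/92010 = (202 + 2*21025)*(1/92010) = (202 + 42050)*(1/92010) = 42252*(1/92010) = 7042/15335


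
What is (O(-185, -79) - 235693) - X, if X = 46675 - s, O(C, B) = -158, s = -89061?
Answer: -371587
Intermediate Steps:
X = 135736 (X = 46675 - 1*(-89061) = 46675 + 89061 = 135736)
(O(-185, -79) - 235693) - X = (-158 - 235693) - 1*135736 = -235851 - 135736 = -371587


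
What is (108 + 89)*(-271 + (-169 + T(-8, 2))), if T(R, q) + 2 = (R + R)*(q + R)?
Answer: -68162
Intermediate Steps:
T(R, q) = -2 + 2*R*(R + q) (T(R, q) = -2 + (R + R)*(q + R) = -2 + (2*R)*(R + q) = -2 + 2*R*(R + q))
(108 + 89)*(-271 + (-169 + T(-8, 2))) = (108 + 89)*(-271 + (-169 + (-2 + 2*(-8)² + 2*(-8)*2))) = 197*(-271 + (-169 + (-2 + 2*64 - 32))) = 197*(-271 + (-169 + (-2 + 128 - 32))) = 197*(-271 + (-169 + 94)) = 197*(-271 - 75) = 197*(-346) = -68162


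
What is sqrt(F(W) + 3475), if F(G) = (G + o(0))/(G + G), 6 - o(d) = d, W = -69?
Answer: sqrt(7354066)/46 ≈ 58.953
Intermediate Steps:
o(d) = 6 - d
F(G) = (6 + G)/(2*G) (F(G) = (G + (6 - 1*0))/(G + G) = (G + (6 + 0))/((2*G)) = (G + 6)*(1/(2*G)) = (6 + G)*(1/(2*G)) = (6 + G)/(2*G))
sqrt(F(W) + 3475) = sqrt((1/2)*(6 - 69)/(-69) + 3475) = sqrt((1/2)*(-1/69)*(-63) + 3475) = sqrt(21/46 + 3475) = sqrt(159871/46) = sqrt(7354066)/46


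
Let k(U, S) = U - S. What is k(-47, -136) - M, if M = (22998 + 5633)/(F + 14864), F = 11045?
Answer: 2277270/25909 ≈ 87.895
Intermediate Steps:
M = 28631/25909 (M = (22998 + 5633)/(11045 + 14864) = 28631/25909 ≈ 1.1051)
k(-47, -136) - M = (-47 - 1*(-136)) - 1*28631/25909 = (-47 + 136) - 28631/25909 = 89 - 28631/25909 = 2277270/25909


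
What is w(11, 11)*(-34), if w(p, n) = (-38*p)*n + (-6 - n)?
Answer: 156910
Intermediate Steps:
w(p, n) = -6 - n - 38*n*p (w(p, n) = -38*n*p + (-6 - n) = -6 - n - 38*n*p)
w(11, 11)*(-34) = (-6 - 1*11 - 38*11*11)*(-34) = (-6 - 11 - 4598)*(-34) = -4615*(-34) = 156910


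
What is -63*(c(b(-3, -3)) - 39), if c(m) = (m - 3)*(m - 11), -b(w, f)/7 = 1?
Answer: -8883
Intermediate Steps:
b(w, f) = -7 (b(w, f) = -7*1 = -7)
c(m) = (-11 + m)*(-3 + m) (c(m) = (-3 + m)*(-11 + m) = (-11 + m)*(-3 + m))
-63*(c(b(-3, -3)) - 39) = -63*((33 + (-7)² - 14*(-7)) - 39) = -63*((33 + 49 + 98) - 39) = -63*(180 - 39) = -63*141 = -8883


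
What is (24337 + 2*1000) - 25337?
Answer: 1000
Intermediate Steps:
(24337 + 2*1000) - 25337 = (24337 + 2000) - 25337 = 26337 - 25337 = 1000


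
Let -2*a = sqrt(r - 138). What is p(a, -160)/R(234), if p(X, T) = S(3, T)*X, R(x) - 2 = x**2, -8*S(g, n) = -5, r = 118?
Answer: -5*I*sqrt(5)/438064 ≈ -2.5522e-5*I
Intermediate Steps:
S(g, n) = 5/8 (S(g, n) = -1/8*(-5) = 5/8)
R(x) = 2 + x**2
a = -I*sqrt(5) (a = -sqrt(118 - 138)/2 = -I*sqrt(5) ≈ -2.2361*I)
p(X, T) = 5*X/8
p(a, -160)/R(234) = (5*(-I*sqrt(5))/8)/(2 + 234**2) = (-5*I*sqrt(5)/8)/(2 + 54756) = -5*I*sqrt(5)/8/54758 = -5*I*sqrt(5)/8*(1/54758) = -5*I*sqrt(5)/438064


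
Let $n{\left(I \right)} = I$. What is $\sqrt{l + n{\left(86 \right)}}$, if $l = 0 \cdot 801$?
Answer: $\sqrt{86} \approx 9.2736$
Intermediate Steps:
$l = 0$
$\sqrt{l + n{\left(86 \right)}} = \sqrt{0 + 86} = \sqrt{86}$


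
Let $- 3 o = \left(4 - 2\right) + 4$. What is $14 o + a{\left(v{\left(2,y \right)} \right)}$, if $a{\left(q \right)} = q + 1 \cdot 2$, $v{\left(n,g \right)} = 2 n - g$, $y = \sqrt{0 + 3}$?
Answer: $-22 - \sqrt{3} \approx -23.732$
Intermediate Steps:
$o = -2$ ($o = - \frac{\left(4 - 2\right) + 4}{3} = - \frac{2 + 4}{3} = \left(- \frac{1}{3}\right) 6 = -2$)
$y = \sqrt{3} \approx 1.732$
$v{\left(n,g \right)} = - g + 2 n$
$a{\left(q \right)} = 2 + q$ ($a{\left(q \right)} = q + 2 = 2 + q$)
$14 o + a{\left(v{\left(2,y \right)} \right)} = 14 \left(-2\right) + \left(2 + \left(- \sqrt{3} + 2 \cdot 2\right)\right) = -28 + \left(2 + \left(- \sqrt{3} + 4\right)\right) = -28 + \left(2 + \left(4 - \sqrt{3}\right)\right) = -28 + \left(6 - \sqrt{3}\right) = -22 - \sqrt{3}$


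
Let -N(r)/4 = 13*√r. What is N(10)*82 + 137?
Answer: 137 - 4264*√10 ≈ -13347.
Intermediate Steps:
N(r) = -52*√r
N(10)*82 + 137 = -52*√10*82 + 137 = -4264*√10 + 137 = 137 - 4264*√10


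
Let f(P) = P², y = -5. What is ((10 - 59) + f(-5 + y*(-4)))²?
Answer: 30976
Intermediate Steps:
((10 - 59) + f(-5 + y*(-4)))² = ((10 - 59) + (-5 - 5*(-4))²)² = (-49 + (-5 + 20)²)² = (-49 + 15²)² = (-49 + 225)² = 176² = 30976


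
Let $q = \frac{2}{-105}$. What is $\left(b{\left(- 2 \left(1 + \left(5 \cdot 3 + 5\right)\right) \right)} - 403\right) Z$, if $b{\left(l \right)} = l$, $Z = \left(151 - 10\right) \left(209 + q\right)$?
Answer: $- \frac{91787569}{7} \approx -1.3113 \cdot 10^{7}$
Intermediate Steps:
$q = - \frac{2}{105}$ ($q = 2 \left(- \frac{1}{105}\right) = - \frac{2}{105} \approx -0.019048$)
$Z = \frac{1031321}{35}$ ($Z = \left(151 - 10\right) \left(209 - \frac{2}{105}\right) = 141 \cdot \frac{21943}{105} = \frac{1031321}{35} \approx 29466.0$)
$\left(b{\left(- 2 \left(1 + \left(5 \cdot 3 + 5\right)\right) \right)} - 403\right) Z = \left(- 2 \left(1 + \left(5 \cdot 3 + 5\right)\right) - 403\right) \frac{1031321}{35} = \left(- 2 \left(1 + \left(15 + 5\right)\right) - 403\right) \frac{1031321}{35} = \left(- 2 \left(1 + 20\right) - 403\right) \frac{1031321}{35} = \left(\left(-2\right) 21 - 403\right) \frac{1031321}{35} = \left(-42 - 403\right) \frac{1031321}{35} = \left(-445\right) \frac{1031321}{35} = - \frac{91787569}{7}$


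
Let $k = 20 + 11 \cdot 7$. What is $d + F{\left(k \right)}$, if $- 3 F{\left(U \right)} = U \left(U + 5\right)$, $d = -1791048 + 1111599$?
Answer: $-682747$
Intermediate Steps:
$d = -679449$
$k = 97$ ($k = 20 + 77 = 97$)
$F{\left(U \right)} = - \frac{U \left(5 + U\right)}{3}$ ($F{\left(U \right)} = - \frac{U \left(U + 5\right)}{3} = - \frac{U \left(5 + U\right)}{3}$)
$d + F{\left(k \right)} = -679449 - \frac{97 \left(5 + 97\right)}{3} = -679449 - \frac{97}{3} \cdot 102 = -679449 - 3298 = -682747$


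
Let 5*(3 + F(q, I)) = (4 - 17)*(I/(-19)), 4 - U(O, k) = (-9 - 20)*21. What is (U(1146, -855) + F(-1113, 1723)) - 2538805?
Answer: -241106126/95 ≈ -2.5380e+6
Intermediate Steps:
U(O, k) = 613 (U(O, k) = 4 - (-9 - 20)*21 = 4 - (-29)*21 = 4 - 1*(-609) = 4 + 609 = 613)
F(q, I) = -3 + 13*I/95 (F(q, I) = -3 + ((4 - 17)*(I/(-19)))/5 = -3 + (-13*I*(-1)/19)/5 = -3 + (-(-13)*I/19)/5 = -3 + (13*I/19)/5 = -3 + 13*I/95)
(U(1146, -855) + F(-1113, 1723)) - 2538805 = (613 + (-3 + (13/95)*1723)) - 2538805 = (613 + (-3 + 22399/95)) - 2538805 = (613 + 22114/95) - 2538805 = 80349/95 - 2538805 = -241106126/95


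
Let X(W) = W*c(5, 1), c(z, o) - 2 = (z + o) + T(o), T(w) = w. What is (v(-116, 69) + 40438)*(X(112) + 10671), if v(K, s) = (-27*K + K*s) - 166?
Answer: 413436600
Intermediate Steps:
v(K, s) = -166 - 27*K + K*s
c(z, o) = 2 + z + 2*o (c(z, o) = 2 + ((z + o) + o) = 2 + ((o + z) + o) = 2 + (z + 2*o) = 2 + z + 2*o)
X(W) = 9*W (X(W) = W*(2 + 5 + 2*1) = W*(2 + 5 + 2) = W*9 = 9*W)
(v(-116, 69) + 40438)*(X(112) + 10671) = ((-166 - 27*(-116) - 116*69) + 40438)*(9*112 + 10671) = ((-166 + 3132 - 8004) + 40438)*(1008 + 10671) = (-5038 + 40438)*11679 = 35400*11679 = 413436600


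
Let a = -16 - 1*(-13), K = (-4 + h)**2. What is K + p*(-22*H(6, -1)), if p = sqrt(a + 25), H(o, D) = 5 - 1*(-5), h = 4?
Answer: -220*sqrt(22) ≈ -1031.9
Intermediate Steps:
H(o, D) = 10 (H(o, D) = 5 + 5 = 10)
K = 0 (K = (-4 + 4)**2 = 0**2 = 0)
a = -3 (a = -16 + 13 = -3)
p = sqrt(22) (p = sqrt(-3 + 25) = sqrt(22) ≈ 4.6904)
K + p*(-22*H(6, -1)) = 0 + sqrt(22)*(-22*10) = 0 + sqrt(22)*(-220) = 0 - 220*sqrt(22) = -220*sqrt(22)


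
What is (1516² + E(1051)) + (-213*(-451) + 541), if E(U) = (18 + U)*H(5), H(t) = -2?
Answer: 2392722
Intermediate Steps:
E(U) = -36 - 2*U (E(U) = (18 + U)*(-2) = -36 - 2*U)
(1516² + E(1051)) + (-213*(-451) + 541) = (1516² + (-36 - 2*1051)) + (-213*(-451) + 541) = (2298256 + (-36 - 2102)) + (96063 + 541) = (2298256 - 2138) + 96604 = 2296118 + 96604 = 2392722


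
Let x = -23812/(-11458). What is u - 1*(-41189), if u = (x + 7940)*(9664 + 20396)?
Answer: 1367970961741/5729 ≈ 2.3878e+8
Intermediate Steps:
x = 11906/5729 (x = -23812*(-1/11458) = 11906/5729 ≈ 2.0782)
u = 1367734989960/5729 (u = (11906/5729 + 7940)*(9664 + 20396) = (45500166/5729)*30060 = 1367734989960/5729 ≈ 2.3874e+8)
u - 1*(-41189) = 1367734989960/5729 - 1*(-41189) = 1367734989960/5729 + 41189 = 1367970961741/5729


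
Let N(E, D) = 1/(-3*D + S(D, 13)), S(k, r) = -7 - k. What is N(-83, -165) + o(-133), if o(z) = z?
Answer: -86848/653 ≈ -133.00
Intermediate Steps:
N(E, D) = 1/(-7 - 4*D) (N(E, D) = 1/(-3*D + (-7 - D)) = 1/(-7 - 4*D))
N(-83, -165) + o(-133) = -1/(7 + 4*(-165)) - 133 = -1/(7 - 660) - 133 = -1/(-653) - 133 = -1*(-1/653) - 133 = 1/653 - 133 = -86848/653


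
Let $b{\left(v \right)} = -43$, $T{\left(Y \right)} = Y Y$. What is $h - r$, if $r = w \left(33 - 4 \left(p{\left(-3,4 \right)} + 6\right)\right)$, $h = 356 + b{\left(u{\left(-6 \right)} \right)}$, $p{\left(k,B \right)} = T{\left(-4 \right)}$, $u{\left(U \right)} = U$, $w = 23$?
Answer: $1578$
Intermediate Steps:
$T{\left(Y \right)} = Y^{2}$
$p{\left(k,B \right)} = 16$ ($p{\left(k,B \right)} = \left(-4\right)^{2} = 16$)
$h = 313$ ($h = 356 - 43 = 313$)
$r = -1265$ ($r = 23 \left(33 - 4 \left(16 + 6\right)\right) = 23 \left(33 - 88\right) = 23 \left(-55\right) = -1265$)
$h - r = 313 - -1265 = 313 + 1265 = 1578$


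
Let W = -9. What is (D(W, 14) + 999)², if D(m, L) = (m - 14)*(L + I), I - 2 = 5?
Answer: 266256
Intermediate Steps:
I = 7 (I = 2 + 5 = 7)
D(m, L) = (-14 + m)*(7 + L) (D(m, L) = (m - 14)*(L + 7) = (-14 + m)*(7 + L))
(D(W, 14) + 999)² = ((-98 - 14*14 + 7*(-9) + 14*(-9)) + 999)² = ((-98 - 196 - 63 - 126) + 999)² = (-483 + 999)² = 516² = 266256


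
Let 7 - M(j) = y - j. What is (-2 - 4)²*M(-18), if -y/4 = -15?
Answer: -2556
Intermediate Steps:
y = 60 (y = -4*(-15) = 60)
M(j) = -53 + j (M(j) = 7 - (60 - j) = 7 + (-60 + j) = -53 + j)
(-2 - 4)²*M(-18) = (-2 - 4)²*(-53 - 18) = (-6)²*(-71) = 36*(-71) = -2556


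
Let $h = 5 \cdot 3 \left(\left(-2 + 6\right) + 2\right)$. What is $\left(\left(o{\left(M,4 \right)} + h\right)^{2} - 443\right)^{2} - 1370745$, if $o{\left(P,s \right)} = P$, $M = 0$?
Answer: $57258904$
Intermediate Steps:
$h = 90$ ($h = 15 \left(4 + 2\right) = 15 \cdot 6 = 90$)
$\left(\left(o{\left(M,4 \right)} + h\right)^{2} - 443\right)^{2} - 1370745 = \left(\left(0 + 90\right)^{2} - 443\right)^{2} - 1370745 = \left(90^{2} - 443\right)^{2} - 1370745 = \left(8100 - 443\right)^{2} - 1370745 = 7657^{2} - 1370745 = 58629649 - 1370745 = 57258904$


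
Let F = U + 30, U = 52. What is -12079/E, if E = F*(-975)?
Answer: 12079/79950 ≈ 0.15108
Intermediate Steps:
F = 82 (F = 52 + 30 = 82)
E = -79950 (E = 82*(-975) = -79950)
-12079/E = -12079/(-79950) = -12079*(-1/79950) = 12079/79950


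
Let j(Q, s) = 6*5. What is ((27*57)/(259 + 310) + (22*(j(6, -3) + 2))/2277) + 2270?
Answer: 267722399/117783 ≈ 2273.0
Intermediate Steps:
j(Q, s) = 30
((27*57)/(259 + 310) + (22*(j(6, -3) + 2))/2277) + 2270 = ((27*57)/(259 + 310) + (22*(30 + 2))/2277) + 2270 = (1539/569 + (22*32)*(1/2277)) + 2270 = (1539*(1/569) + 704*(1/2277)) + 2270 = (1539/569 + 64/207) + 2270 = 354989/117783 + 2270 = 267722399/117783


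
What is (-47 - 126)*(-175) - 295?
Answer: 29980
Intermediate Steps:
(-47 - 126)*(-175) - 295 = -173*(-175) - 295 = 30275 - 295 = 29980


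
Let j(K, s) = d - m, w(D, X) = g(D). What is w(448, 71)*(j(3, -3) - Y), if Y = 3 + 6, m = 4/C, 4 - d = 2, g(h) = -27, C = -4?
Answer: 162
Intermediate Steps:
w(D, X) = -27
d = 2 (d = 4 - 1*2 = 4 - 2 = 2)
m = -1 (m = 4/(-4) = 4*(-1/4) = -1)
j(K, s) = 3 (j(K, s) = 2 - 1*(-1) = 2 + 1 = 3)
Y = 9
w(448, 71)*(j(3, -3) - Y) = -27*(3 - 1*9) = -27*(3 - 9) = -27*(-6) = 162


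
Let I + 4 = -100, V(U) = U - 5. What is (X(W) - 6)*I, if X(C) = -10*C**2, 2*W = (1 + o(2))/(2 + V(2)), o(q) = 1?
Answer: 1664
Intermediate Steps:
V(U) = -5 + U
I = -104 (I = -4 - 100 = -104)
W = -1 (W = ((1 + 1)/(2 + (-5 + 2)))/2 = (2/(2 - 3))/2 = (2/(-1))/2 = (2*(-1))/2 = (1/2)*(-2) = -1)
(X(W) - 6)*I = (-10*(-1)**2 - 6)*(-104) = (-10*1 - 6)*(-104) = (-10 - 6)*(-104) = -16*(-104) = 1664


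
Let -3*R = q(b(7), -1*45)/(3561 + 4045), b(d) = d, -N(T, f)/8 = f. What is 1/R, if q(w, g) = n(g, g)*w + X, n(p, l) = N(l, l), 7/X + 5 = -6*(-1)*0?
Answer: -114090/12593 ≈ -9.0598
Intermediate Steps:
X = -7/5 (X = 7/(-5 - 6*(-1)*0) = 7/(-5 + 6*0) = 7/(-5 + 0) = 7/(-5) = 7*(-1/5) = -7/5 ≈ -1.4000)
N(T, f) = -8*f
n(p, l) = -8*l
q(w, g) = -7/5 - 8*g*w (q(w, g) = (-8*g)*w - 7/5 = -8*g*w - 7/5 = -7/5 - 8*g*w)
R = -12593/114090 (R = -(-7/5 - 8*(-1*45)*7)/(3*(3561 + 4045)) = -(-7/5 - 8*(-45)*7)/(3*7606) = -(-7/5 + 2520)/(3*7606) = -12593/(15*7606) = -1/3*12593/38030 = -12593/114090 ≈ -0.11038)
1/R = 1/(-12593/114090) = -114090/12593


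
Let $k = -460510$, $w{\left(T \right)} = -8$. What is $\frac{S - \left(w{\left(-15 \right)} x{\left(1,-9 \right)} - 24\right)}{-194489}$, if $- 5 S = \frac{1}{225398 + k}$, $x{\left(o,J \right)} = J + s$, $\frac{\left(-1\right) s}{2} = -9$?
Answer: $- \frac{112853761}{228633488840} \approx -0.0004936$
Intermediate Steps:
$s = 18$ ($s = \left(-2\right) \left(-9\right) = 18$)
$x{\left(o,J \right)} = 18 + J$ ($x{\left(o,J \right)} = J + 18 = 18 + J$)
$S = \frac{1}{1175560}$ ($S = - \frac{1}{5 \left(225398 - 460510\right)} = - \frac{1}{5 \left(-235112\right)} = \left(- \frac{1}{5}\right) \left(- \frac{1}{235112}\right) = \frac{1}{1175560} \approx 8.5066 \cdot 10^{-7}$)
$\frac{S - \left(w{\left(-15 \right)} x{\left(1,-9 \right)} - 24\right)}{-194489} = \frac{\frac{1}{1175560} - \left(- 8 \left(18 - 9\right) - 24\right)}{-194489} = \left(\frac{1}{1175560} - \left(\left(-8\right) 9 - 24\right)\right) \left(- \frac{1}{194489}\right) = \left(\frac{1}{1175560} - \left(-72 - 24\right)\right) \left(- \frac{1}{194489}\right) = \left(\frac{1}{1175560} - -96\right) \left(- \frac{1}{194489}\right) = \left(\frac{1}{1175560} + 96\right) \left(- \frac{1}{194489}\right) = \frac{112853761}{1175560} \left(- \frac{1}{194489}\right) = - \frac{112853761}{228633488840}$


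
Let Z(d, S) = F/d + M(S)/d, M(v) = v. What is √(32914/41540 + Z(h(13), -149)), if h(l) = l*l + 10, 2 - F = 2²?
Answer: 3*I*√78680436290/3717830 ≈ 0.22634*I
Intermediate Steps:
F = -2 (F = 2 - 1*2² = 2 - 1*4 = 2 - 4 = -2)
h(l) = 10 + l² (h(l) = l² + 10 = 10 + l²)
Z(d, S) = -2/d + S/d
√(32914/41540 + Z(h(13), -149)) = √(32914/41540 + (-2 - 149)/(10 + 13²)) = √(32914*(1/41540) - 151/(10 + 169)) = √(16457/20770 - 151/179) = √(-190467/3717830) = 3*I*√78680436290/3717830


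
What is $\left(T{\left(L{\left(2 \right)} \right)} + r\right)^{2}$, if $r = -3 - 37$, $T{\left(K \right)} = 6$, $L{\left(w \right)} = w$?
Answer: $1156$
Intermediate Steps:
$r = -40$ ($r = -3 - 37 = -40$)
$\left(T{\left(L{\left(2 \right)} \right)} + r\right)^{2} = \left(6 - 40\right)^{2} = \left(-34\right)^{2} = 1156$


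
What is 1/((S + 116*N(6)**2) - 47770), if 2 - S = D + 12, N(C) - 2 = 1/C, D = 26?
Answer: -9/425353 ≈ -2.1159e-5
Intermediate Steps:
N(C) = 2 + 1/C
S = -36 (S = 2 - (26 + 12) = 2 - 1*38 = 2 - 38 = -36)
1/((S + 116*N(6)**2) - 47770) = 1/((-36 + 116*(2 + 1/6)**2) - 47770) = 1/((-36 + 116*(13/6)**2) - 47770) = 1/((-36 + 116*(169/36)) - 47770) = 1/((-36 + 4901/9) - 47770) = 1/(4577/9 - 47770) = 1/(-425353/9) = -9/425353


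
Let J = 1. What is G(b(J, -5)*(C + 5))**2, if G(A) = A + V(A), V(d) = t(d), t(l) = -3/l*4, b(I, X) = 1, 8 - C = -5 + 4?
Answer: 8464/49 ≈ 172.73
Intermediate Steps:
C = 9 (C = 8 - (-5 + 4) = 8 - 1*(-1) = 8 + 1 = 9)
t(l) = -12/l
V(d) = -12/d
G(A) = A - 12/A
G(b(J, -5)*(C + 5))**2 = (1*(9 + 5) - 12/(9 + 5))**2 = (1*14 - 12/(1*14))**2 = (14 - 12/14)**2 = (14 - 12*1/14)**2 = (14 - 6/7)**2 = (92/7)**2 = 8464/49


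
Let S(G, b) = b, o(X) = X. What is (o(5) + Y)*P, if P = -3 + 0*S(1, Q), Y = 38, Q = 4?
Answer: -129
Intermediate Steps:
P = -3 (P = -3 + 0*4 = -3 + 0 = -3)
(o(5) + Y)*P = (5 + 38)*(-3) = 43*(-3) = -129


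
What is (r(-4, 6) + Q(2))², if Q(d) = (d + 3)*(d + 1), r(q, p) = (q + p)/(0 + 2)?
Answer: 256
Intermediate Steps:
r(q, p) = p/2 + q/2 (r(q, p) = (p + q)/2 = (p + q)*(½) = p/2 + q/2)
Q(d) = (1 + d)*(3 + d) (Q(d) = (3 + d)*(1 + d) = (1 + d)*(3 + d))
(r(-4, 6) + Q(2))² = (((½)*6 + (½)*(-4)) + (3 + 2² + 4*2))² = ((3 - 2) + (3 + 4 + 8))² = (1 + 15)² = 16² = 256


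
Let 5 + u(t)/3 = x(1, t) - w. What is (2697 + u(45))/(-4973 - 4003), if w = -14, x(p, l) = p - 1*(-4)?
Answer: -83/272 ≈ -0.30515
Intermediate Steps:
x(p, l) = 4 + p (x(p, l) = p + 4 = 4 + p)
u(t) = 42 (u(t) = -15 + 3*((4 + 1) - 1*(-14)) = -15 + 3*(5 + 14) = -15 + 3*19 = -15 + 57 = 42)
(2697 + u(45))/(-4973 - 4003) = (2697 + 42)/(-4973 - 4003) = 2739/(-8976) = 2739*(-1/8976) = -83/272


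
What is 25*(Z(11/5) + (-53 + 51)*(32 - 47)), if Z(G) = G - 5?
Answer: 680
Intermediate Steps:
Z(G) = -5 + G
25*(Z(11/5) + (-53 + 51)*(32 - 47)) = 25*((-5 + 11/5) + (-53 + 51)*(32 - 47)) = 25*((-5 + 11*(⅕)) - 2*(-15)) = 25*((-5 + 11/5) + 30) = 25*(-14/5 + 30) = 25*(136/5) = 680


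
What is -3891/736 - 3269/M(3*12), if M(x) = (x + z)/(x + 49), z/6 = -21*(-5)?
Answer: -103550023/245088 ≈ -422.50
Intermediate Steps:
z = 630 (z = 6*(-21*(-5)) = 6*105 = 630)
M(x) = (630 + x)/(49 + x) (M(x) = (x + 630)/(x + 49) = (630 + x)/(49 + x))
-3891/736 - 3269/M(3*12) = -3891/736 - 3269*(49 + 3*12)/(630 + 3*12) = -3891*1/736 - 3269*(49 + 36)/(630 + 36) = -3891/736 - 3269/(666/85) = -3891/736 - 3269/((1/85)*666) = -3891/736 - 3269/666/85 = -3891/736 - 3269*85/666 = -3891/736 - 277865/666 = -103550023/245088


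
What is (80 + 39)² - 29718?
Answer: -15557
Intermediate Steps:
(80 + 39)² - 29718 = 119² - 29718 = 14161 - 29718 = -15557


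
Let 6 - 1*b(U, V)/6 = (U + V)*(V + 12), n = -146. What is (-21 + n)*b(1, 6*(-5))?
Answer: 517032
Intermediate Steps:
b(U, V) = 36 - 6*(12 + V)*(U + V) (b(U, V) = 36 - 6*(U + V)*(V + 12) = 36 - 6*(U + V)*(12 + V) = 36 - 6*(12 + V)*(U + V))
(-21 + n)*b(1, 6*(-5)) = (-21 - 146)*(36 - 72*1 - 432*(-5) - 6*(6*(-5))**2 - 6*1*6*(-5)) = -167*(36 - 72 - 72*(-30) - 6*(-30)**2 - 6*1*(-30)) = -167*(36 - 72 + 2160 - 6*900 + 180) = -167*(36 - 72 + 2160 - 5400 + 180) = -167*(-3096) = 517032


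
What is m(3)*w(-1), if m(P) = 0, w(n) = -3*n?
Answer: 0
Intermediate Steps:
m(3)*w(-1) = 0*(-3*(-1)) = 0*3 = 0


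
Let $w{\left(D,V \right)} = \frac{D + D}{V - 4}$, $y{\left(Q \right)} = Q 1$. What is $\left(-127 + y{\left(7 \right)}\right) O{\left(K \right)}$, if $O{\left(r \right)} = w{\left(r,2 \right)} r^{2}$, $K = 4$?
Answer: $7680$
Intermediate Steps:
$y{\left(Q \right)} = Q$
$w{\left(D,V \right)} = \frac{2 D}{-4 + V}$
$O{\left(r \right)} = - r^{3}$ ($O{\left(r \right)} = \frac{2 r}{-4 + 2} r^{2} = \frac{2 r}{-2} r^{2} = 2 r \left(- \frac{1}{2}\right) r^{2} = - r r^{2} = - r^{3}$)
$\left(-127 + y{\left(7 \right)}\right) O{\left(K \right)} = \left(-127 + 7\right) \left(- 4^{3}\right) = - 120 \left(\left(-1\right) 64\right) = \left(-120\right) \left(-64\right) = 7680$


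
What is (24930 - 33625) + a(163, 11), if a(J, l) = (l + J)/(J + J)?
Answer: -1417198/163 ≈ -8694.5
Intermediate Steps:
a(J, l) = (J + l)/(2*J) (a(J, l) = (J + l)/((2*J)) = (J + l)*(1/(2*J)) = (J + l)/(2*J))
(24930 - 33625) + a(163, 11) = (24930 - 33625) + (½)*(163 + 11)/163 = -8695 + (½)*(1/163)*174 = -8695 + 87/163 = -1417198/163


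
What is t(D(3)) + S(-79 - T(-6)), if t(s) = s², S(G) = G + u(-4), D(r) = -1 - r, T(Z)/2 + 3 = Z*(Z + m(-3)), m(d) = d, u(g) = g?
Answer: -169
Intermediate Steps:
T(Z) = -6 + 2*Z*(-3 + Z) (T(Z) = -6 + 2*(Z*(Z - 3)) = -6 + 2*(Z*(-3 + Z)) = -6 + 2*Z*(-3 + Z))
S(G) = -4 + G (S(G) = G - 4 = -4 + G)
t(D(3)) + S(-79 - T(-6)) = (-1 - 1*3)² + (-4 + (-79 - (-6 - 6*(-6) + 2*(-6)²))) = (-1 - 3)² + (-4 + (-79 - (-6 + 36 + 2*36))) = (-4)² + (-4 + (-79 - (-6 + 36 + 72))) = 16 + (-4 + (-79 - 1*102)) = 16 + (-4 + (-79 - 102)) = 16 + (-4 - 181) = 16 - 185 = -169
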